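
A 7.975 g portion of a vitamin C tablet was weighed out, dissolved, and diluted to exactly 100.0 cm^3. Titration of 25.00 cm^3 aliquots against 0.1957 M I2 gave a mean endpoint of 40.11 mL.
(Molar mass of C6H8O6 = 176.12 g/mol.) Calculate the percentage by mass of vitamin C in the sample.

C6H8O6 + I2 → C6H6O6 + 2 HI
n(I2) per titration = 0.04011 × 0.1957 = 7.850 × 10^-3 mol
n(C6H8O6) in each aliquot = 7.850 × 10^-3 mol (1:1 ratio)
n(C6H8O6) in the whole flask = 7.850 × 10^-3 × 100.0/25.00 = 0.03140 mol
mass of C6H8O6 = 0.03140 × 176.12 = 5.530 g
% C6H8O6 = 5.530 / 7.975 × 100 = 69.34 %

69.34 %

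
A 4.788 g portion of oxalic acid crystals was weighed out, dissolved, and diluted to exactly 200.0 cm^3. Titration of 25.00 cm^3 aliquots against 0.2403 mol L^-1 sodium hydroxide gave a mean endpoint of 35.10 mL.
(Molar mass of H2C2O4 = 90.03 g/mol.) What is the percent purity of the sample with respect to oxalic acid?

63.44 %

H2C2O4 + 2 NaOH → Na2C2O4 + 2 H2O
n(NaOH) per titration = 0.03510 × 0.2403 = 8.435 × 10^-3 mol
From the 1:2 ratio, n(H2C2O4) in each aliquot = 1/2 × 8.435 × 10^-3 = 4.217 × 10^-3 mol
n(H2C2O4) in the whole flask = 4.217 × 10^-3 × 200.0/25.00 = 0.03374 mol
mass of H2C2O4 = 0.03374 × 90.03 = 3.037 g
% H2C2O4 = 3.037 / 4.788 × 100 = 63.44 %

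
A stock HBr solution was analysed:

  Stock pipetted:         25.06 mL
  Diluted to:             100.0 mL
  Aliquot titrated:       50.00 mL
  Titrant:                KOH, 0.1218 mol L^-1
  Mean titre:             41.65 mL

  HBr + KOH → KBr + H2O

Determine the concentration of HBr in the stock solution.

n(KOH) = 0.04165 × 0.1218 = 5.073 × 10^-3 mol
n(HBr) in the aliquot = 5.073 × 10^-3 mol (1:1 ratio)
[HBr]_dilute = 5.073 × 10^-3 / 0.05000 = 0.1015 mol/L
Dilution factor = 100.0 / 25.06 = 3.990
[HBr]_stock = 0.1015 × 3.990 = 0.4049 mol/L

0.4049 mol/L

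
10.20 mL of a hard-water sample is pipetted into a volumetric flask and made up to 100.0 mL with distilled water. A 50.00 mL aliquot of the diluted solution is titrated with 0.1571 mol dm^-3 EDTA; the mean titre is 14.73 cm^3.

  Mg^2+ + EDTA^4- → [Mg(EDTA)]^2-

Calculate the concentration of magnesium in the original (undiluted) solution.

n(EDTA) = 0.01473 × 0.1571 = 2.314 × 10^-3 mol
n(Mg2+) in the aliquot = 2.314 × 10^-3 mol (1:1 ratio)
[Mg2+]_dilute = 2.314 × 10^-3 / 0.05000 = 0.04628 mol/L
Dilution factor = 100.0 / 10.20 = 9.804
[Mg2+]_stock = 0.04628 × 9.804 = 0.4537 mol/L

0.4537 mol/L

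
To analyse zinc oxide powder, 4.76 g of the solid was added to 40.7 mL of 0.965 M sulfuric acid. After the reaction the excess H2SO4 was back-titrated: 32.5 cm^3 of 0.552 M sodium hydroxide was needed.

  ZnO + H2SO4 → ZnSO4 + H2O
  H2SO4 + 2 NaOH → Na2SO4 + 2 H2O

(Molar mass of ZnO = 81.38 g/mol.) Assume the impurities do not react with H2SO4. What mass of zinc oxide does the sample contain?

n(H2SO4) added = 0.0407 × 0.965 = 0.0393 mol
n(NaOH) used in back-titration = 0.0325 × 0.552 = 0.0179 mol
From the 1:2 ratio, n(H2SO4) left over = 1/2 × 0.0179 = 8.97 × 10^-3 mol
n(H2SO4) consumed by analyte = 0.0393 − 8.97 × 10^-3 = 0.0303 mol
n(ZnO) = 0.0303 mol (1:1 ratio)
mass of ZnO = 0.0303 × 81.38 = 2.47 g

2.47 g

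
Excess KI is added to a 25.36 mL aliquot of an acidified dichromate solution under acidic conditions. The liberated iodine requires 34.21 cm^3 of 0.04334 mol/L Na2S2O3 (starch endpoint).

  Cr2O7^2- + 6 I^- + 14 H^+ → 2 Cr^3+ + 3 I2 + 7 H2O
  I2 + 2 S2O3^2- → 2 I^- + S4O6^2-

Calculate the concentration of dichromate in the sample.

0.009744 mol/L

n(S2O3^2-) = 0.03421 × 0.04334 = 1.483 × 10^-3 mol
n(I2) = n(S2O3^2-)/2 = 7.413 × 10^-4 mol
From the 1:3 ratio, n(Cr2O7^2-) in the aliquot = 1/3 × 7.413 × 10^-4 = 2.471 × 10^-4 mol
[Cr2O7^2-] = 2.471 × 10^-4 / 0.02536 = 0.009744 mol/L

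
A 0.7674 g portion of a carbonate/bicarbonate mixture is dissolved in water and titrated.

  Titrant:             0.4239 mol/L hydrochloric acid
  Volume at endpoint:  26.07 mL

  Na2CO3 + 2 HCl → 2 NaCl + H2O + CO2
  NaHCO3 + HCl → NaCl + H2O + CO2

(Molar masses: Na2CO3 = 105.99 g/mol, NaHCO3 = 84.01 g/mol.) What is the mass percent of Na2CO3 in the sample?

35.85 %

n(HCl) = 0.02607 × 0.4239 = 0.01105 mol
Let x = n(Na2CO3), y = n(NaHCO3).
Titrant: 2x + 1y = 0.01105;  mass: 105.99x + 84.01y = 0.7674
Solving, x = 2.596 × 10^-3 mol, y = 5.860 × 10^-3 mol
mass of Na2CO3 = 2.596 × 10^-3 × 105.99 = 0.2751 g
% Na2CO3 = 0.2751 / 0.7674 × 100 = 35.85 %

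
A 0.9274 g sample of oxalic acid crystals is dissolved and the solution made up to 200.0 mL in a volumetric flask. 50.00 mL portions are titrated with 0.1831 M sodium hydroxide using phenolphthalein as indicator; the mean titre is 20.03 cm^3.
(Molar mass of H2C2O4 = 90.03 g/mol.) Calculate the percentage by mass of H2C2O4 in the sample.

H2C2O4 + 2 NaOH → Na2C2O4 + 2 H2O
n(NaOH) per titration = 0.02003 × 0.1831 = 3.667 × 10^-3 mol
From the 1:2 ratio, n(H2C2O4) in each aliquot = 1/2 × 3.667 × 10^-3 = 1.834 × 10^-3 mol
n(H2C2O4) in the whole flask = 1.834 × 10^-3 × 200.0/50.00 = 7.335 × 10^-3 mol
mass of H2C2O4 = 7.335 × 10^-3 × 90.03 = 0.6604 g
% H2C2O4 = 0.6604 / 0.9274 × 100 = 71.21 %

71.21 %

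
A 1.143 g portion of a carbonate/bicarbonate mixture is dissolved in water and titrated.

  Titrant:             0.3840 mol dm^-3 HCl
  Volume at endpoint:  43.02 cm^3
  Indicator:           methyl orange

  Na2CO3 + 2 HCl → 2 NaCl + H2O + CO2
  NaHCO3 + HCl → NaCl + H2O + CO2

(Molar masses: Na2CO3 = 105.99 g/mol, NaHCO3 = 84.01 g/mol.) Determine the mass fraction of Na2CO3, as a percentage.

n(HCl) = 0.04302 × 0.3840 = 0.01652 mol
Let x = n(Na2CO3), y = n(NaHCO3).
Titrant: 2x + 1y = 0.01652;  mass: 105.99x + 84.01y = 1.143
Solving, x = 3.947 × 10^-3 mol, y = 8.626 × 10^-3 mol
mass of Na2CO3 = 3.947 × 10^-3 × 105.99 = 0.4183 g
% Na2CO3 = 0.4183 / 1.143 × 100 = 36.60 %

36.60 %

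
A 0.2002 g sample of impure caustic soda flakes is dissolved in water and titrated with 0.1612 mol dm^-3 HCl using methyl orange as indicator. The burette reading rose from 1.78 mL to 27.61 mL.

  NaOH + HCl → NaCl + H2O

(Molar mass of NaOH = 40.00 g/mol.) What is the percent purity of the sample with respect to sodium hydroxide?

n(HCl) = 0.02583 L × 0.1612 mol/L = 4.164 × 10^-3 mol
n(NaOH) = 4.164 × 10^-3 mol (1:1 ratio)
mass of NaOH = 4.164 × 10^-3 × 40.00 g/mol = 0.1666 g
% NaOH = 0.1666 / 0.2002 × 100 = 83.19 %

83.19 %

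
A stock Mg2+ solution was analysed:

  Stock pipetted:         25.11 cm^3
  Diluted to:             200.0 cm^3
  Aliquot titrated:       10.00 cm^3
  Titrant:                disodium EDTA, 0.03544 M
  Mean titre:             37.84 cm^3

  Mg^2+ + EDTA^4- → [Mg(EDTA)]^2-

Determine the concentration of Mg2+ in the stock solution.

1.068 M

n(EDTA) = 0.03784 × 0.03544 = 1.341 × 10^-3 mol
n(Mg2+) in the aliquot = 1.341 × 10^-3 mol (1:1 ratio)
[Mg2+]_dilute = 1.341 × 10^-3 / 0.01000 = 0.1341 mol/L
Dilution factor = 200.0 / 25.11 = 7.965
[Mg2+]_stock = 0.1341 × 7.965 = 1.068 mol/L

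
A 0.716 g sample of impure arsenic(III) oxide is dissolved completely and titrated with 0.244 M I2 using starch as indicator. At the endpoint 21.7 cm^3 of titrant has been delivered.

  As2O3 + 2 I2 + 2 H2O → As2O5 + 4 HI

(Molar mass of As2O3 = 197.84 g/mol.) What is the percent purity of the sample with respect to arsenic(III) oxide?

73.2 %

n(I2) = 0.0217 L × 0.244 mol/L = 5.29 × 10^-3 mol
From the 1:2 ratio, n(As2O3) = 1/2 × 5.29 × 10^-3 = 2.65 × 10^-3 mol
mass of As2O3 = 2.65 × 10^-3 × 197.84 g/mol = 0.524 g
% As2O3 = 0.524 / 0.716 × 100 = 73.2 %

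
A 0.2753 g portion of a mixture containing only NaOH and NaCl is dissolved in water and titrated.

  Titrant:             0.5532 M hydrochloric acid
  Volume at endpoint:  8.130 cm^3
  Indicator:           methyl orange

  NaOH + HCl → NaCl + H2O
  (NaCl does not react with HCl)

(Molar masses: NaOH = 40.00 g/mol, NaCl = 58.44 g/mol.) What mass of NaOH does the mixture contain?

0.1799 g

n(HCl) = 0.008130 × 0.5532 = 4.498 × 10^-3 mol
Let x = n(NaOH), y = n(NaCl).
Titrant: 1x = 4.498 × 10^-3;  mass: 40.00x + 58.44y = 0.2753
Solving, x = 4.498 × 10^-3 mol, y = 1.632 × 10^-3 mol
mass of NaOH = 4.498 × 10^-3 × 40.00 = 0.1799 g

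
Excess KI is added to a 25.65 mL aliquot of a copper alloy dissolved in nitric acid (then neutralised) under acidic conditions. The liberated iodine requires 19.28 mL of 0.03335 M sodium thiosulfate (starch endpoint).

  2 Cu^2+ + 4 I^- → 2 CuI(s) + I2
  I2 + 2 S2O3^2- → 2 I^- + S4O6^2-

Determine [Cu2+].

n(S2O3^2-) = 0.01928 × 0.03335 = 6.430 × 10^-4 mol
n(I2) = n(S2O3^2-)/2 = 3.215 × 10^-4 mol
From the 2:1 ratio, n(Cu2+) in the aliquot = 2/1 × 3.215 × 10^-4 = 6.430 × 10^-4 mol
[Cu2+] = 6.430 × 10^-4 / 0.02565 = 0.02507 mol/L

0.02507 M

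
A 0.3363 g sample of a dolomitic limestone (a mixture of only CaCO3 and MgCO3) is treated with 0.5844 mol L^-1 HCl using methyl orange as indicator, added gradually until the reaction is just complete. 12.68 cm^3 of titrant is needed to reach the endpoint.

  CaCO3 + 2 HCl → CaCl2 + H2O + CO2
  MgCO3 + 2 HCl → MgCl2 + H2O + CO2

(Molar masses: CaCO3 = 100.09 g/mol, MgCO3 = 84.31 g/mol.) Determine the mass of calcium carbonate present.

n(HCl) = 0.01268 × 0.5844 = 7.410 × 10^-3 mol
Let x = n(CaCO3), y = n(MgCO3).
Titrant: 2x + 2y = 7.410 × 10^-3;  mass: 100.09x + 84.31y = 0.3363
Solving, x = 1.516 × 10^-3 mol, y = 2.189 × 10^-3 mol
mass of CaCO3 = 1.516 × 10^-3 × 100.09 = 0.1517 g

0.1517 g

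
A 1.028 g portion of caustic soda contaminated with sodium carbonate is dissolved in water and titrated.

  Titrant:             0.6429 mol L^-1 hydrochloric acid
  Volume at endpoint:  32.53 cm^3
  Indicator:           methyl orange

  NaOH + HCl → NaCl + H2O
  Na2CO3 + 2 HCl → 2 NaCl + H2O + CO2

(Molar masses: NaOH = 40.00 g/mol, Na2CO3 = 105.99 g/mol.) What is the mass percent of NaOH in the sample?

n(HCl) = 0.03253 × 0.6429 = 0.02091 mol
Let x = n(NaOH), y = n(Na2CO3).
Titrant: 1x + 2y = 0.02091;  mass: 40.00x + 105.99y = 1.028
Solving, x = 6.180 × 10^-3 mol, y = 7.367 × 10^-3 mol
mass of NaOH = 6.180 × 10^-3 × 40.00 = 0.2472 g
% NaOH = 0.2472 / 1.028 × 100 = 24.05 %

24.05 %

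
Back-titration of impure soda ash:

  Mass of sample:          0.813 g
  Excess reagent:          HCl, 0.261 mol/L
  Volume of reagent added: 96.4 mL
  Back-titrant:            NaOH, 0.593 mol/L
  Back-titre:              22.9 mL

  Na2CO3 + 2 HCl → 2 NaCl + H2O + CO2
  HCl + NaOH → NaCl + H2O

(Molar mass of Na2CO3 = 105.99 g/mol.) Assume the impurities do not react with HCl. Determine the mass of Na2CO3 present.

n(HCl) added = 0.0964 × 0.261 = 0.0252 mol
n(NaOH) used in back-titration = 0.0229 × 0.593 = 0.0136 mol
n(HCl) left over = 0.0136 mol (1:1 ratio)
n(HCl) consumed by analyte = 0.0252 − 0.0136 = 0.0116 mol
From the 1:2 ratio, n(Na2CO3) = 1/2 × 0.0116 = 5.79 × 10^-3 mol
mass of Na2CO3 = 5.79 × 10^-3 × 105.99 = 0.614 g

0.614 g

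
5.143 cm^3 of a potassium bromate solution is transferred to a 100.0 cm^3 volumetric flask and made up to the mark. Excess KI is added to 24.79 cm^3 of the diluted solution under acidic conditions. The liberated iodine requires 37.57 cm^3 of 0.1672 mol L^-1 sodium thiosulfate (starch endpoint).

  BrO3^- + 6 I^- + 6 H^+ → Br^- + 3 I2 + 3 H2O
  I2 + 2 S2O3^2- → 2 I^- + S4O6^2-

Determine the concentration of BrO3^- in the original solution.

0.8212 mol/L

n(S2O3^2-) = 0.03757 × 0.1672 = 6.282 × 10^-3 mol
n(I2) = n(S2O3^2-)/2 = 3.141 × 10^-3 mol
From the 1:3 ratio, n(BrO3^-) in the aliquot = 1/3 × 3.141 × 10^-3 = 1.047 × 10^-3 mol
[BrO3^-]_dilute = 1.047 × 10^-3 / 0.02479 = 0.04223 mol/L
[BrO3^-]_original = 0.04223 × 100.0/5.143 = 0.8212 mol/L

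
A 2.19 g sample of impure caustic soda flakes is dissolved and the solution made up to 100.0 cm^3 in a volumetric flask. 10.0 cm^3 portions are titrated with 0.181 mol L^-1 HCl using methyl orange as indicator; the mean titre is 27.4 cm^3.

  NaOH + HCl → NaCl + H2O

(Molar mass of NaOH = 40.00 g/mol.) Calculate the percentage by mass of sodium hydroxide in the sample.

n(HCl) per titration = 0.0274 × 0.181 = 4.96 × 10^-3 mol
n(NaOH) in each aliquot = 4.96 × 10^-3 mol (1:1 ratio)
n(NaOH) in the whole flask = 4.96 × 10^-3 × 100.0/10.0 = 0.0496 mol
mass of NaOH = 0.0496 × 40.00 = 1.98 g
% NaOH = 1.98 / 2.19 × 100 = 90.6 %

90.6 %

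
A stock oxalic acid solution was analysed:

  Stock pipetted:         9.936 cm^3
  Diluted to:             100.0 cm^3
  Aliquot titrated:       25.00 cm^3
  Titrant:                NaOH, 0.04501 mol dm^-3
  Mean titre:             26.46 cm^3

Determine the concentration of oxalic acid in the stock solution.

H2C2O4 + 2 NaOH → Na2C2O4 + 2 H2O
n(NaOH) = 0.02646 × 0.04501 = 1.191 × 10^-3 mol
From the 1:2 ratio, n(H2C2O4) in the aliquot = 1/2 × 1.191 × 10^-3 = 5.955 × 10^-4 mol
[H2C2O4]_dilute = 5.955 × 10^-4 / 0.02500 = 0.02382 mol/L
Dilution factor = 100.0 / 9.936 = 10.06
[H2C2O4]_stock = 0.02382 × 10.06 = 0.2397 mol/L

0.2397 mol/L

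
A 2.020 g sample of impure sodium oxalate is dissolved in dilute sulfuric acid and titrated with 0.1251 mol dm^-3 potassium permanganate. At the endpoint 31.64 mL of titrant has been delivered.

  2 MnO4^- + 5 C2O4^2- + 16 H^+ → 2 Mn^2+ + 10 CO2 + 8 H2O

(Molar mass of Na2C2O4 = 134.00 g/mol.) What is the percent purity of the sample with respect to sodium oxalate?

n(KMnO4) = 0.03164 L × 0.1251 mol/L = 3.958 × 10^-3 mol
From the 5:2 ratio, n(Na2C2O4) = 5/2 × 3.958 × 10^-3 = 9.895 × 10^-3 mol
mass of Na2C2O4 = 9.895 × 10^-3 × 134.00 g/mol = 1.326 g
% Na2C2O4 = 1.326 / 2.020 × 100 = 65.64 %

65.64 %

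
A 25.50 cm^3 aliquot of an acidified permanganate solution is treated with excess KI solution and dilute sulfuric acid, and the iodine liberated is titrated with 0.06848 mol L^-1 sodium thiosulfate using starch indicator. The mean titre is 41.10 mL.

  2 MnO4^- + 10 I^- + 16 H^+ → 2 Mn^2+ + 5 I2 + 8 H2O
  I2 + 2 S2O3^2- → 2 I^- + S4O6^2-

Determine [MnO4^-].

n(S2O3^2-) = 0.04110 × 0.06848 = 2.815 × 10^-3 mol
n(I2) = n(S2O3^2-)/2 = 1.407 × 10^-3 mol
From the 2:5 ratio, n(MnO4^-) in the aliquot = 2/5 × 1.407 × 10^-3 = 5.629 × 10^-4 mol
[MnO4^-] = 5.629 × 10^-4 / 0.02550 = 0.02207 mol/L

0.02207 mol/L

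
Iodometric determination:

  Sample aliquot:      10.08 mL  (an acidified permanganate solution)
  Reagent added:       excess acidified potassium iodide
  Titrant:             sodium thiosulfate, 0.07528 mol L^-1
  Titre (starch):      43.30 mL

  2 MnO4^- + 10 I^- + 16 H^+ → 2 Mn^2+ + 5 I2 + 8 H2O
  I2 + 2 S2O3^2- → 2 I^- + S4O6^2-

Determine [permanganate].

n(S2O3^2-) = 0.04330 × 0.07528 = 3.260 × 10^-3 mol
n(I2) = n(S2O3^2-)/2 = 1.630 × 10^-3 mol
From the 2:5 ratio, n(MnO4^-) in the aliquot = 2/5 × 1.630 × 10^-3 = 6.519 × 10^-4 mol
[MnO4^-] = 6.519 × 10^-4 / 0.01008 = 0.06468 mol/L

0.06468 mol/L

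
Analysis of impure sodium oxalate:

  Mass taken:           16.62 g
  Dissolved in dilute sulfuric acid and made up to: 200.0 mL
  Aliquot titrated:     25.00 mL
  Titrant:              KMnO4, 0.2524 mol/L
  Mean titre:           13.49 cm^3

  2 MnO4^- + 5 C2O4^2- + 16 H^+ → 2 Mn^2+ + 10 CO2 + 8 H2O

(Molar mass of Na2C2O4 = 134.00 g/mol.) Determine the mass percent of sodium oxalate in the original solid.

n(KMnO4) per titration = 0.01349 × 0.2524 = 3.405 × 10^-3 mol
From the 5:2 ratio, n(Na2C2O4) in each aliquot = 5/2 × 3.405 × 10^-3 = 8.512 × 10^-3 mol
n(Na2C2O4) in the whole flask = 8.512 × 10^-3 × 200.0/25.00 = 0.06810 mol
mass of Na2C2O4 = 0.06810 × 134.00 = 9.125 g
% Na2C2O4 = 9.125 / 16.62 × 100 = 54.90 %

54.90 %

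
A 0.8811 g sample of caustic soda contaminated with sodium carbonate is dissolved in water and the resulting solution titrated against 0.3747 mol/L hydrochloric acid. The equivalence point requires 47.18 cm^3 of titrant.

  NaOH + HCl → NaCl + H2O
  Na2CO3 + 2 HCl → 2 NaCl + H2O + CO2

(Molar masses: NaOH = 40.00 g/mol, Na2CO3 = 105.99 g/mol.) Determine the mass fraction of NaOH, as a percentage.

n(HCl) = 0.04718 × 0.3747 = 0.01768 mol
Let x = n(NaOH), y = n(Na2CO3).
Titrant: 1x + 2y = 0.01768;  mass: 40.00x + 105.99y = 0.8811
Solving, x = 4.291 × 10^-3 mol, y = 6.694 × 10^-3 mol
mass of NaOH = 4.291 × 10^-3 × 40.00 = 0.1716 g
% NaOH = 0.1716 / 0.8811 × 100 = 19.48 %

19.48 %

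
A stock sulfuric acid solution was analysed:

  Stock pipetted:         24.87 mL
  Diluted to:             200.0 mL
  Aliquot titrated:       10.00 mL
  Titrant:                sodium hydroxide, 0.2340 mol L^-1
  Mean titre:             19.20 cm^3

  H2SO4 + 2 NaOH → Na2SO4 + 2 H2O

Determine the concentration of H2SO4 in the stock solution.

1.807 mol/L

n(NaOH) = 0.01920 × 0.2340 = 4.493 × 10^-3 mol
From the 1:2 ratio, n(H2SO4) in the aliquot = 1/2 × 4.493 × 10^-3 = 2.246 × 10^-3 mol
[H2SO4]_dilute = 2.246 × 10^-3 / 0.01000 = 0.2246 mol/L
Dilution factor = 200.0 / 24.87 = 8.042
[H2SO4]_stock = 0.2246 × 8.042 = 1.807 mol/L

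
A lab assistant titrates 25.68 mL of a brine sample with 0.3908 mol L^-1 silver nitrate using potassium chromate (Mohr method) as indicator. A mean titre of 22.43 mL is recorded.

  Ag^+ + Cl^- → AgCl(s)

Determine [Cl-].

n(AgNO3) = 0.02243 L × 0.3908 mol/L = 8.766 × 10^-3 mol
n(Cl-) = 8.766 × 10^-3 mol (1:1 mole ratio)
[Cl-] = 8.766 × 10^-3 mol / 0.02568 L = 0.3413 mol/L

0.3413 mol/L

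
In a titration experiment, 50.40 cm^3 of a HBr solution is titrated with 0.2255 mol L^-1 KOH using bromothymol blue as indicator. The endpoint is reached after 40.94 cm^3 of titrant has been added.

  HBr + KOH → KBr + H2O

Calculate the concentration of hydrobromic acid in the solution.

n(KOH) = 0.04094 L × 0.2255 mol/L = 9.232 × 10^-3 mol
n(HBr) = 9.232 × 10^-3 mol (1:1 mole ratio)
[HBr] = 9.232 × 10^-3 mol / 0.05040 L = 0.1832 mol/L

0.1832 mol/L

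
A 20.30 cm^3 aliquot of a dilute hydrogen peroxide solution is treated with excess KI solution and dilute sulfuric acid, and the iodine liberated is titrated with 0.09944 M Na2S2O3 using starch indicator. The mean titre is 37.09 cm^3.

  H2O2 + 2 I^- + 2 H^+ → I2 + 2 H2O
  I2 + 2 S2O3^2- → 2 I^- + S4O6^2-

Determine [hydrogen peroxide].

n(S2O3^2-) = 0.03709 × 0.09944 = 3.688 × 10^-3 mol
n(I2) = n(S2O3^2-)/2 = 1.844 × 10^-3 mol
n(H2O2) in the aliquot = 1.844 × 10^-3 mol (1:1 ratio)
[H2O2] = 1.844 × 10^-3 / 0.02030 = 0.09084 mol/L

0.09084 M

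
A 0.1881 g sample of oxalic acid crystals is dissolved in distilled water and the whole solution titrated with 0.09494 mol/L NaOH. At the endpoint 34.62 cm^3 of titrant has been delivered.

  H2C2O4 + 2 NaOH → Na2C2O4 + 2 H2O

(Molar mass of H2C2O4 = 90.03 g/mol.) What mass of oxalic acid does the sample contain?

n(NaOH) = 0.03462 L × 0.09494 mol/L = 3.287 × 10^-3 mol
From the 1:2 ratio, n(H2C2O4) = 1/2 × 3.287 × 10^-3 = 1.643 × 10^-3 mol
mass of H2C2O4 = 1.643 × 10^-3 × 90.03 g/mol = 0.1480 g

0.1480 g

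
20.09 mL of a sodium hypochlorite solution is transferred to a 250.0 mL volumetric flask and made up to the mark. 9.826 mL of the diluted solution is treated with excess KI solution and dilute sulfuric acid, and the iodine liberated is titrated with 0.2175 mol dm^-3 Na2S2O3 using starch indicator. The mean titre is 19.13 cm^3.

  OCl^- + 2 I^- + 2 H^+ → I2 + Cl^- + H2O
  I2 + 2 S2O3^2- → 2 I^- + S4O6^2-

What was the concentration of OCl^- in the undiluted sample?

n(S2O3^2-) = 0.01913 × 0.2175 = 4.161 × 10^-3 mol
n(I2) = n(S2O3^2-)/2 = 2.080 × 10^-3 mol
n(OCl^-) in the aliquot = 2.080 × 10^-3 mol (1:1 ratio)
[OCl^-]_dilute = 2.080 × 10^-3 / 0.009826 = 0.2117 mol/L
[OCl^-]_original = 0.2117 × 250.0/20.09 = 2.635 mol/L

2.635 mol/L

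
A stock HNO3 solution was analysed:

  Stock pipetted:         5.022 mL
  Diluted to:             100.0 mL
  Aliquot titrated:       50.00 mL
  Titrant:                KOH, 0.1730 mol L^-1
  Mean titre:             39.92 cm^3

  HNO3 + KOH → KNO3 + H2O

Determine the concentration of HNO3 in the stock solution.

2.750 mol/L

n(KOH) = 0.03992 × 0.1730 = 6.906 × 10^-3 mol
n(HNO3) in the aliquot = 6.906 × 10^-3 mol (1:1 ratio)
[HNO3]_dilute = 6.906 × 10^-3 / 0.05000 = 0.1381 mol/L
Dilution factor = 100.0 / 5.022 = 19.91
[HNO3]_stock = 0.1381 × 19.91 = 2.750 mol/L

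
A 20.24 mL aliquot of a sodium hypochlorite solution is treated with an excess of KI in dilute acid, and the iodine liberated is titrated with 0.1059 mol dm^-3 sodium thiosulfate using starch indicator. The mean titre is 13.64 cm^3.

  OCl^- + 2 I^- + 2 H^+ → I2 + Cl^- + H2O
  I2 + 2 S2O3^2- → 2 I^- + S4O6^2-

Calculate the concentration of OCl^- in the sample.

0.03568 mol/L

n(S2O3^2-) = 0.01364 × 0.1059 = 1.444 × 10^-3 mol
n(I2) = n(S2O3^2-)/2 = 7.222 × 10^-4 mol
n(OCl^-) in the aliquot = 7.222 × 10^-4 mol (1:1 ratio)
[OCl^-] = 7.222 × 10^-4 / 0.02024 = 0.03568 mol/L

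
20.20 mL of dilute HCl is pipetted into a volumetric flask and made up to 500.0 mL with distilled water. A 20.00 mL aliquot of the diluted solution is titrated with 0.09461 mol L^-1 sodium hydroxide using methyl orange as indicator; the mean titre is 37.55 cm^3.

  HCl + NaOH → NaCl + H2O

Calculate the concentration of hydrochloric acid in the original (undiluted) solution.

n(NaOH) = 0.03755 × 0.09461 = 3.553 × 10^-3 mol
n(HCl) in the aliquot = 3.553 × 10^-3 mol (1:1 ratio)
[HCl]_dilute = 3.553 × 10^-3 / 0.02000 = 0.1776 mol/L
Dilution factor = 500.0 / 20.20 = 24.75
[HCl]_stock = 0.1776 × 24.75 = 4.397 mol/L

4.397 mol/L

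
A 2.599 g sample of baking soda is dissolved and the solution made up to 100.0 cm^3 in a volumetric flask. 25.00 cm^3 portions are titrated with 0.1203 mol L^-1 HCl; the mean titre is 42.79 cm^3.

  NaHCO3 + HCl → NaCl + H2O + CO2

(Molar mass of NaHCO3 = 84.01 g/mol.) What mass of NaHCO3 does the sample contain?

1.730 g

n(HCl) per titration = 0.04279 × 0.1203 = 5.148 × 10^-3 mol
n(NaHCO3) in each aliquot = 5.148 × 10^-3 mol (1:1 ratio)
n(NaHCO3) in the whole flask = 5.148 × 10^-3 × 100.0/25.00 = 0.02059 mol
mass of NaHCO3 = 0.02059 × 84.01 = 1.730 g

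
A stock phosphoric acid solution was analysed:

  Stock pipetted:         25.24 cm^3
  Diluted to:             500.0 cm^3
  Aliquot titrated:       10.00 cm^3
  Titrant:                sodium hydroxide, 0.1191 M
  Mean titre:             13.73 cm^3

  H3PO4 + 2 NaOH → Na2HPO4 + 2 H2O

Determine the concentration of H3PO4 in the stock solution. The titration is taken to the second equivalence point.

n(NaOH) = 0.01373 × 0.1191 = 1.635 × 10^-3 mol
From the 1:2 ratio, n(H3PO4) in the aliquot = 1/2 × 1.635 × 10^-3 = 8.176 × 10^-4 mol
[H3PO4]_dilute = 8.176 × 10^-4 / 0.01000 = 0.08176 mol/L
Dilution factor = 500.0 / 25.24 = 19.81
[H3PO4]_stock = 0.08176 × 19.81 = 1.620 mol/L

1.620 M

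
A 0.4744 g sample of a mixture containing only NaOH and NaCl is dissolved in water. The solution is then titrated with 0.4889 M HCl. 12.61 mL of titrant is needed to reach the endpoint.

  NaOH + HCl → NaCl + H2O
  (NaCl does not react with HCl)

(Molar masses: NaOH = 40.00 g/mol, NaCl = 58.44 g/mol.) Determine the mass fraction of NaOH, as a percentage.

n(HCl) = 0.01261 × 0.4889 = 6.165 × 10^-3 mol
Let x = n(NaOH), y = n(NaCl).
Titrant: 1x = 6.165 × 10^-3;  mass: 40.00x + 58.44y = 0.4744
Solving, x = 6.165 × 10^-3 mol, y = 3.898 × 10^-3 mol
mass of NaOH = 6.165 × 10^-3 × 40.00 = 0.2466 g
% NaOH = 0.2466 / 0.4744 × 100 = 51.98 %

51.98 %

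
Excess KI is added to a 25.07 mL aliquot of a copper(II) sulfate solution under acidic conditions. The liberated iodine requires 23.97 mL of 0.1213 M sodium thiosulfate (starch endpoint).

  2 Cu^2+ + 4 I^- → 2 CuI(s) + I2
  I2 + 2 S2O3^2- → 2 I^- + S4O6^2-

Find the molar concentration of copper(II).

0.1160 M

n(S2O3^2-) = 0.02397 × 0.1213 = 2.908 × 10^-3 mol
n(I2) = n(S2O3^2-)/2 = 1.454 × 10^-3 mol
From the 2:1 ratio, n(Cu2+) in the aliquot = 2/1 × 1.454 × 10^-3 = 2.908 × 10^-3 mol
[Cu2+] = 2.908 × 10^-3 / 0.02507 = 0.1160 mol/L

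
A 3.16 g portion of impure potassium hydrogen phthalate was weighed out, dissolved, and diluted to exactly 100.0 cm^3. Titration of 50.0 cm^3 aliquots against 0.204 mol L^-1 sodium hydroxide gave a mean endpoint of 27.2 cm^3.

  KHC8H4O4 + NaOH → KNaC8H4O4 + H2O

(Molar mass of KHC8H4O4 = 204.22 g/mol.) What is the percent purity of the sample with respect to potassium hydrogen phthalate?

71.7 %

n(NaOH) per titration = 0.0272 × 0.204 = 5.55 × 10^-3 mol
n(KHC8H4O4) in each aliquot = 5.55 × 10^-3 mol (1:1 ratio)
n(KHC8H4O4) in the whole flask = 5.55 × 10^-3 × 100.0/50.0 = 0.0111 mol
mass of KHC8H4O4 = 0.0111 × 204.22 = 2.27 g
% KHC8H4O4 = 2.27 / 3.16 × 100 = 71.7 %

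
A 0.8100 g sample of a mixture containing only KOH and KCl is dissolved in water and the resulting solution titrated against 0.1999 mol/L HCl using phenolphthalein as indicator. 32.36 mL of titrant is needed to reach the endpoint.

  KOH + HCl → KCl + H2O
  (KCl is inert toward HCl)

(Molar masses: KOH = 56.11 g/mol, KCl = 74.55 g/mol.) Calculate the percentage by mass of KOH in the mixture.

n(HCl) = 0.03236 × 0.1999 = 6.469 × 10^-3 mol
Let x = n(KOH), y = n(KCl).
Titrant: 1x = 6.469 × 10^-3;  mass: 56.11x + 74.55y = 0.8100
Solving, x = 6.469 × 10^-3 mol, y = 5.996 × 10^-3 mol
mass of KOH = 6.469 × 10^-3 × 56.11 = 0.3630 g
% KOH = 0.3630 / 0.8100 × 100 = 44.81 %

44.81 %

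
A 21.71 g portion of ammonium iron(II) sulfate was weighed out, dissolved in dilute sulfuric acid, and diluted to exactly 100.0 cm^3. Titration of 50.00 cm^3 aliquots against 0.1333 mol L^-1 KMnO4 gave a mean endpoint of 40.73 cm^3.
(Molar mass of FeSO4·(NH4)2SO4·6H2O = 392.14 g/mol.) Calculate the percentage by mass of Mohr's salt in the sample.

MnO4^- + 5 Fe^2+ + 8 H^+ → Mn^2+ + 5 Fe^3+ + 4 H2O
n(KMnO4) per titration = 0.04073 × 0.1333 = 5.429 × 10^-3 mol
From the 5:1 ratio, n(FeSO4·(NH4)2SO4·6H2O) in each aliquot = 5/1 × 5.429 × 10^-3 = 0.02715 mol
n(FeSO4·(NH4)2SO4·6H2O) in the whole flask = 0.02715 × 100.0/50.00 = 0.05429 mol
mass of FeSO4·(NH4)2SO4·6H2O = 0.05429 × 392.14 = 21.29 g
% FeSO4·(NH4)2SO4·6H2O = 21.29 / 21.71 × 100 = 98.07 %

98.07 %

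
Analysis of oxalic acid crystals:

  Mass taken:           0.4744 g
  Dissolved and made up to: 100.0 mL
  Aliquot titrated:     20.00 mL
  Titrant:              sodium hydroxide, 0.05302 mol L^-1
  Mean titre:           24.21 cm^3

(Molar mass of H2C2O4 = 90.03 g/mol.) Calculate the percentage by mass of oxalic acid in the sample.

60.90 %

H2C2O4 + 2 NaOH → Na2C2O4 + 2 H2O
n(NaOH) per titration = 0.02421 × 0.05302 = 1.284 × 10^-3 mol
From the 1:2 ratio, n(H2C2O4) in each aliquot = 1/2 × 1.284 × 10^-3 = 6.418 × 10^-4 mol
n(H2C2O4) in the whole flask = 6.418 × 10^-4 × 100.0/20.00 = 3.209 × 10^-3 mol
mass of H2C2O4 = 3.209 × 10^-3 × 90.03 = 0.2889 g
% H2C2O4 = 0.2889 / 0.4744 × 100 = 60.90 %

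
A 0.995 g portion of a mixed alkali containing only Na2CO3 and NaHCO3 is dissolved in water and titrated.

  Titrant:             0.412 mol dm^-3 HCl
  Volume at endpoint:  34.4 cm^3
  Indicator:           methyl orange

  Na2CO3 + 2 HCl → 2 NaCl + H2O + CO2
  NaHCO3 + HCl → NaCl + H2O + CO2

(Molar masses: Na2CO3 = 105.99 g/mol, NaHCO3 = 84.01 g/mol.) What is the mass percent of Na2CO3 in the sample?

n(HCl) = 0.0344 × 0.412 = 0.0142 mol
Let x = n(Na2CO3), y = n(NaHCO3).
Titrant: 2x + 1y = 0.0142;  mass: 105.99x + 84.01y = 0.995
Solving, x = 3.15 × 10^-3 mol, y = 7.86 × 10^-3 mol
mass of Na2CO3 = 3.15 × 10^-3 × 105.99 = 0.334 g
% Na2CO3 = 0.334 / 0.995 × 100 = 33.6 %

33.6 %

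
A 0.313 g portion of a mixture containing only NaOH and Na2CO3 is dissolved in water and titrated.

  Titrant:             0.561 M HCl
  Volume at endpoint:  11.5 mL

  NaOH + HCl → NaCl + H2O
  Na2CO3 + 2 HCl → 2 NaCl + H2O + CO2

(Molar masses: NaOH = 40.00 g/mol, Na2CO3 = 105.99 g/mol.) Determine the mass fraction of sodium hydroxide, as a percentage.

n(HCl) = 0.0115 × 0.561 = 6.45 × 10^-3 mol
Let x = n(NaOH), y = n(Na2CO3).
Titrant: 1x + 2y = 6.45 × 10^-3;  mass: 40.00x + 105.99y = 0.313
Solving, x = 2.22 × 10^-3 mol, y = 2.11 × 10^-3 mol
mass of NaOH = 2.22 × 10^-3 × 40.00 = 0.0889 g
% NaOH = 0.0889 / 0.313 × 100 = 28.4 %

28.4 %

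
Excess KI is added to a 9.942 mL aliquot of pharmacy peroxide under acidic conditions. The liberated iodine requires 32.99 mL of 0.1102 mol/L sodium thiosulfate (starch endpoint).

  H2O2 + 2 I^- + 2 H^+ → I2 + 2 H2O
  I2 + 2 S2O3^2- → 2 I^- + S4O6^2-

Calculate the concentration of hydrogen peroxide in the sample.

0.1828 mol/L

n(S2O3^2-) = 0.03299 × 0.1102 = 3.635 × 10^-3 mol
n(I2) = n(S2O3^2-)/2 = 1.818 × 10^-3 mol
n(H2O2) in the aliquot = 1.818 × 10^-3 mol (1:1 ratio)
[H2O2] = 1.818 × 10^-3 / 0.009942 = 0.1828 mol/L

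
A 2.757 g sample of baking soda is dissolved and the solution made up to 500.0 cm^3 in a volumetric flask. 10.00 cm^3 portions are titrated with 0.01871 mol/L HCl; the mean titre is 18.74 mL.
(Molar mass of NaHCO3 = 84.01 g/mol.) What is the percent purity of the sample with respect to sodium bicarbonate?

53.42 %

NaHCO3 + HCl → NaCl + H2O + CO2
n(HCl) per titration = 0.01874 × 0.01871 = 3.506 × 10^-4 mol
n(NaHCO3) in each aliquot = 3.506 × 10^-4 mol (1:1 ratio)
n(NaHCO3) in the whole flask = 3.506 × 10^-4 × 500.0/10.00 = 0.01753 mol
mass of NaHCO3 = 0.01753 × 84.01 = 1.473 g
% NaHCO3 = 1.473 / 2.757 × 100 = 53.42 %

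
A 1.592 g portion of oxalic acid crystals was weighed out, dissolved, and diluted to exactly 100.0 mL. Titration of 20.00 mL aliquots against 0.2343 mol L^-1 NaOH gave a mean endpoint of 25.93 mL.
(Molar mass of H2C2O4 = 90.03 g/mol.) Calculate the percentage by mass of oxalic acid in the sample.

H2C2O4 + 2 NaOH → Na2C2O4 + 2 H2O
n(NaOH) per titration = 0.02593 × 0.2343 = 6.075 × 10^-3 mol
From the 1:2 ratio, n(H2C2O4) in each aliquot = 1/2 × 6.075 × 10^-3 = 3.038 × 10^-3 mol
n(H2C2O4) in the whole flask = 3.038 × 10^-3 × 100.0/20.00 = 0.01519 mol
mass of H2C2O4 = 0.01519 × 90.03 = 1.367 g
% H2C2O4 = 1.367 / 1.592 × 100 = 85.89 %

85.89 %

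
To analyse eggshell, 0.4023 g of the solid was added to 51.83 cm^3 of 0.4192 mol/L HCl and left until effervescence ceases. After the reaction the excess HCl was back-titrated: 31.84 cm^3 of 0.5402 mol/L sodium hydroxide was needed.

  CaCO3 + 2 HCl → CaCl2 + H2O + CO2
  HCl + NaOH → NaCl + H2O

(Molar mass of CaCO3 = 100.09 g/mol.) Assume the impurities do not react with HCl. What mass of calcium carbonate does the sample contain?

n(HCl) added = 0.05183 × 0.4192 = 0.02173 mol
n(NaOH) used in back-titration = 0.03184 × 0.5402 = 0.01720 mol
n(HCl) left over = 0.01720 mol (1:1 ratio)
n(HCl) consumed by analyte = 0.02173 − 0.01720 = 4.527 × 10^-3 mol
From the 1:2 ratio, n(CaCO3) = 1/2 × 4.527 × 10^-3 = 2.264 × 10^-3 mol
mass of CaCO3 = 2.264 × 10^-3 × 100.09 = 0.2266 g

0.2266 g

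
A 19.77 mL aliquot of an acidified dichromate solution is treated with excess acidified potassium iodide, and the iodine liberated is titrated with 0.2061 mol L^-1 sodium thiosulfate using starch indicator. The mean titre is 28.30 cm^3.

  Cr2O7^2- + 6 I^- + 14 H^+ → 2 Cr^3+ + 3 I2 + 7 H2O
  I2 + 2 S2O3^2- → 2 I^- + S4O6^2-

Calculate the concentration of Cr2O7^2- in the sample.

n(S2O3^2-) = 0.02830 × 0.2061 = 5.833 × 10^-3 mol
n(I2) = n(S2O3^2-)/2 = 2.916 × 10^-3 mol
From the 1:3 ratio, n(Cr2O7^2-) in the aliquot = 1/3 × 2.916 × 10^-3 = 9.721 × 10^-4 mol
[Cr2O7^2-] = 9.721 × 10^-4 / 0.01977 = 0.04917 mol/L

0.04917 mol/L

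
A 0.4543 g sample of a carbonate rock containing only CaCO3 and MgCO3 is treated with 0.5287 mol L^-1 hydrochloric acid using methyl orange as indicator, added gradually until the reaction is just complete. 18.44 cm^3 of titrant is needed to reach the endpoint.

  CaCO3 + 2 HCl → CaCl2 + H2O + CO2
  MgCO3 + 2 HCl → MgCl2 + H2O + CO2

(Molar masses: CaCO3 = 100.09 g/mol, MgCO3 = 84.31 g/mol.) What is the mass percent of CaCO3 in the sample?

60.48 %

n(HCl) = 0.01844 × 0.5287 = 9.749 × 10^-3 mol
Let x = n(CaCO3), y = n(MgCO3).
Titrant: 2x + 2y = 9.749 × 10^-3;  mass: 100.09x + 84.31y = 0.4543
Solving, x = 2.745 × 10^-3 mol, y = 2.129 × 10^-3 mol
mass of CaCO3 = 2.745 × 10^-3 × 100.09 = 0.2748 g
% CaCO3 = 0.2748 / 0.4543 × 100 = 60.48 %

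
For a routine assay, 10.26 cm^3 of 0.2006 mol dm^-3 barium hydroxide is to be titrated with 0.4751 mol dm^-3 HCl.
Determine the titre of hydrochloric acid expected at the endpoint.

Ba(OH)2 + 2 HCl → BaCl2 + 2 H2O
n(Ba(OH)2) = 0.01026 L × 0.2006 mol/L = 2.058 × 10^-3 mol
From the 2:1 stoichiometry, n(HCl) = 2/1 × 2.058 × 10^-3 = 4.116 × 10^-3 mol
V(HCl) = 4.116 × 10^-3 mol / 0.4751 mol/L = 0.008664 L = 8.664 mL

8.664 mL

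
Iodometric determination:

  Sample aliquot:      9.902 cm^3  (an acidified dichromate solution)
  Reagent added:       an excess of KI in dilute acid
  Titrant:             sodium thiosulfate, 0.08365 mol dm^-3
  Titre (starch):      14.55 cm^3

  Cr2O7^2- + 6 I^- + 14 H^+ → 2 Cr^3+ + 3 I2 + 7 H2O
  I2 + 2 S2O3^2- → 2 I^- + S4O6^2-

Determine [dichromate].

0.02049 mol/L

n(S2O3^2-) = 0.01455 × 0.08365 = 1.217 × 10^-3 mol
n(I2) = n(S2O3^2-)/2 = 6.086 × 10^-4 mol
From the 1:3 ratio, n(Cr2O7^2-) in the aliquot = 1/3 × 6.086 × 10^-4 = 2.029 × 10^-4 mol
[Cr2O7^2-] = 2.029 × 10^-4 / 0.009902 = 0.02049 mol/L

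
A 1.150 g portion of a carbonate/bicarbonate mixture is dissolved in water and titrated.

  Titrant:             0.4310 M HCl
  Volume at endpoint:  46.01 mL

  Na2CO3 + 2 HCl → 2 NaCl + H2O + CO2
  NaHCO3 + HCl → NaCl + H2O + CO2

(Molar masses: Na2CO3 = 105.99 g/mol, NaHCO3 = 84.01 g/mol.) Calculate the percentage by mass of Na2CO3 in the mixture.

76.66 %

n(HCl) = 0.04601 × 0.4310 = 0.01983 mol
Let x = n(Na2CO3), y = n(NaHCO3).
Titrant: 2x + 1y = 0.01983;  mass: 105.99x + 84.01y = 1.150
Solving, x = 8.318 × 10^-3 mol, y = 3.195 × 10^-3 mol
mass of Na2CO3 = 8.318 × 10^-3 × 105.99 = 0.8816 g
% Na2CO3 = 0.8816 / 1.150 × 100 = 76.66 %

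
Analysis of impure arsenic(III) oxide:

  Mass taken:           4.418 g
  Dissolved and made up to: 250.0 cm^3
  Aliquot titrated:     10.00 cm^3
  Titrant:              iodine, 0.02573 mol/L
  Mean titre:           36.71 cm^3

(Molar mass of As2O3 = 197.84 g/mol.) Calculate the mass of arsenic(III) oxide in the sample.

2.336 g

As2O3 + 2 I2 + 2 H2O → As2O5 + 4 HI
n(I2) per titration = 0.03671 × 0.02573 = 9.445 × 10^-4 mol
From the 1:2 ratio, n(As2O3) in each aliquot = 1/2 × 9.445 × 10^-4 = 4.723 × 10^-4 mol
n(As2O3) in the whole flask = 4.723 × 10^-4 × 250.0/10.00 = 0.01181 mol
mass of As2O3 = 0.01181 × 197.84 = 2.336 g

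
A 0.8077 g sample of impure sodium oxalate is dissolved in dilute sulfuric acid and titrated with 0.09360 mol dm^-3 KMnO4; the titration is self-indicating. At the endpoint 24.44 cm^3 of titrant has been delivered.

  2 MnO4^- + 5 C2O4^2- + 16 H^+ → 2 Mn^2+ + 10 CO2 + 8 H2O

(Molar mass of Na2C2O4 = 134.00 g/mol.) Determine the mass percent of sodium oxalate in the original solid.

n(KMnO4) = 0.02444 L × 0.09360 mol/L = 2.288 × 10^-3 mol
From the 5:2 ratio, n(Na2C2O4) = 5/2 × 2.288 × 10^-3 = 5.719 × 10^-3 mol
mass of Na2C2O4 = 5.719 × 10^-3 × 134.00 g/mol = 0.7663 g
% Na2C2O4 = 0.7663 / 0.8077 × 100 = 94.88 %

94.88 %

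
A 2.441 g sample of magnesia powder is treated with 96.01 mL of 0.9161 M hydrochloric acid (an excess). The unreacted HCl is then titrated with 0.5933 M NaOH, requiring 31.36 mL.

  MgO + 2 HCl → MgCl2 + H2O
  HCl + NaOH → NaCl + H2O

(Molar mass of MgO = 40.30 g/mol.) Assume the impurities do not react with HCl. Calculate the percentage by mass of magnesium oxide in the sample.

57.25 %

n(HCl) added = 0.09601 × 0.9161 = 0.08795 mol
n(NaOH) used in back-titration = 0.03136 × 0.5933 = 0.01861 mol
n(HCl) left over = 0.01861 mol (1:1 ratio)
n(HCl) consumed by analyte = 0.08795 − 0.01861 = 0.06935 mol
From the 1:2 ratio, n(MgO) = 1/2 × 0.06935 = 0.03467 mol
mass of MgO = 0.03467 × 40.30 = 1.397 g
% MgO = 1.397 / 2.441 × 100 = 57.25 %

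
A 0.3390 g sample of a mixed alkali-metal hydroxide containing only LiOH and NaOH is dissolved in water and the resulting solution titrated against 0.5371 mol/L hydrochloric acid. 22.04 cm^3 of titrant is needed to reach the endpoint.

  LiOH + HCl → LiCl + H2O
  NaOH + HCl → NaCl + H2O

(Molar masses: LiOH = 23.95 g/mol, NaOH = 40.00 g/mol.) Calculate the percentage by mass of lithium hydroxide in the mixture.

59.21 %

n(HCl) = 0.02204 × 0.5371 = 0.01184 mol
Let x = n(LiOH), y = n(NaOH).
Titrant: 1x + 1y = 0.01184;  mass: 23.95x + 40.00y = 0.3390
Solving, x = 8.381 × 10^-3 mol, y = 3.457 × 10^-3 mol
mass of LiOH = 8.381 × 10^-3 × 23.95 = 0.2007 g
% LiOH = 0.2007 / 0.3390 × 100 = 59.21 %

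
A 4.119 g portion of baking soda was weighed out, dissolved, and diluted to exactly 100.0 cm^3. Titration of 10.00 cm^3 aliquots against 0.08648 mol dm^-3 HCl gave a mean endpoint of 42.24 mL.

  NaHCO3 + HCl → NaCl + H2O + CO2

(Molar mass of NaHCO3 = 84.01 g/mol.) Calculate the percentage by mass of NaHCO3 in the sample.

n(HCl) per titration = 0.04224 × 0.08648 = 3.653 × 10^-3 mol
n(NaHCO3) in each aliquot = 3.653 × 10^-3 mol (1:1 ratio)
n(NaHCO3) in the whole flask = 3.653 × 10^-3 × 100.0/10.00 = 0.03653 mol
mass of NaHCO3 = 0.03653 × 84.01 = 3.069 g
% NaHCO3 = 3.069 / 4.119 × 100 = 74.50 %

74.50 %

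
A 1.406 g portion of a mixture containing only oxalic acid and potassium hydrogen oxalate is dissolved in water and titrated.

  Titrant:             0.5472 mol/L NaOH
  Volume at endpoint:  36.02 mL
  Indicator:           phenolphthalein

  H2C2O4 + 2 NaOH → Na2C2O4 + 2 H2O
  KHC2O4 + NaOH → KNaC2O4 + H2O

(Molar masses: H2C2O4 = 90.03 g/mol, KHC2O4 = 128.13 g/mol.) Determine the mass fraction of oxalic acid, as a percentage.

43.12 %

n(NaOH) = 0.03602 × 0.5472 = 0.01971 mol
Let x = n(H2C2O4), y = n(KHC2O4).
Titrant: 2x + 1y = 0.01971;  mass: 90.03x + 128.13y = 1.406
Solving, x = 6.734 × 10^-3 mol, y = 6.241 × 10^-3 mol
mass of H2C2O4 = 6.734 × 10^-3 × 90.03 = 0.6063 g
% H2C2O4 = 0.6063 / 1.406 × 100 = 43.12 %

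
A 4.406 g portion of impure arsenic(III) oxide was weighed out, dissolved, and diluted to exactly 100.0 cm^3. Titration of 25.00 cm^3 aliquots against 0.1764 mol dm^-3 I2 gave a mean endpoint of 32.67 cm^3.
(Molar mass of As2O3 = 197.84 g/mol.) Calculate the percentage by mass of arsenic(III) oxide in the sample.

51.75 %

As2O3 + 2 I2 + 2 H2O → As2O5 + 4 HI
n(I2) per titration = 0.03267 × 0.1764 = 5.763 × 10^-3 mol
From the 1:2 ratio, n(As2O3) in each aliquot = 1/2 × 5.763 × 10^-3 = 2.881 × 10^-3 mol
n(As2O3) in the whole flask = 2.881 × 10^-3 × 100.0/25.00 = 0.01153 mol
mass of As2O3 = 0.01153 × 197.84 = 2.280 g
% As2O3 = 2.280 / 4.406 × 100 = 51.75 %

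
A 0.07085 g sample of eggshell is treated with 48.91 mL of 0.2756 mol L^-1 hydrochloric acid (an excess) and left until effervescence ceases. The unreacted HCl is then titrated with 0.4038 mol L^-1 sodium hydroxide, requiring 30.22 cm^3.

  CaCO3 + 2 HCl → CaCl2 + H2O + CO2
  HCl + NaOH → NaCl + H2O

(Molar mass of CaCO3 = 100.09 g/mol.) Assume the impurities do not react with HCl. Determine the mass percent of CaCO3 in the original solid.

n(HCl) added = 0.04891 × 0.2756 = 0.01348 mol
n(NaOH) used in back-titration = 0.03022 × 0.4038 = 0.01220 mol
n(HCl) left over = 0.01220 mol (1:1 ratio)
n(HCl) consumed by analyte = 0.01348 − 0.01220 = 1.277 × 10^-3 mol
From the 1:2 ratio, n(CaCO3) = 1/2 × 1.277 × 10^-3 = 6.384 × 10^-4 mol
mass of CaCO3 = 6.384 × 10^-4 × 100.09 = 0.06390 g
% CaCO3 = 0.06390 / 0.07085 × 100 = 90.18 %

90.18 %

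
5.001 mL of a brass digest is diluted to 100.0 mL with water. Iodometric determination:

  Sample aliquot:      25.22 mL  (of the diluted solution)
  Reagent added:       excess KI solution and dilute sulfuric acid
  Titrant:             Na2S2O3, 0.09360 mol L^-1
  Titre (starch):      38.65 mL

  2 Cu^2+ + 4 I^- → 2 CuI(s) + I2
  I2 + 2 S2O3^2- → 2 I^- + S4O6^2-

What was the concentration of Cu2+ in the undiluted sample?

2.868 mol/L

n(S2O3^2-) = 0.03865 × 0.09360 = 3.618 × 10^-3 mol
n(I2) = n(S2O3^2-)/2 = 1.809 × 10^-3 mol
From the 2:1 ratio, n(Cu2+) in the aliquot = 2/1 × 1.809 × 10^-3 = 3.618 × 10^-3 mol
[Cu2+]_dilute = 3.618 × 10^-3 / 0.02522 = 0.1434 mol/L
[Cu2+]_original = 0.1434 × 100.0/5.001 = 2.868 mol/L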